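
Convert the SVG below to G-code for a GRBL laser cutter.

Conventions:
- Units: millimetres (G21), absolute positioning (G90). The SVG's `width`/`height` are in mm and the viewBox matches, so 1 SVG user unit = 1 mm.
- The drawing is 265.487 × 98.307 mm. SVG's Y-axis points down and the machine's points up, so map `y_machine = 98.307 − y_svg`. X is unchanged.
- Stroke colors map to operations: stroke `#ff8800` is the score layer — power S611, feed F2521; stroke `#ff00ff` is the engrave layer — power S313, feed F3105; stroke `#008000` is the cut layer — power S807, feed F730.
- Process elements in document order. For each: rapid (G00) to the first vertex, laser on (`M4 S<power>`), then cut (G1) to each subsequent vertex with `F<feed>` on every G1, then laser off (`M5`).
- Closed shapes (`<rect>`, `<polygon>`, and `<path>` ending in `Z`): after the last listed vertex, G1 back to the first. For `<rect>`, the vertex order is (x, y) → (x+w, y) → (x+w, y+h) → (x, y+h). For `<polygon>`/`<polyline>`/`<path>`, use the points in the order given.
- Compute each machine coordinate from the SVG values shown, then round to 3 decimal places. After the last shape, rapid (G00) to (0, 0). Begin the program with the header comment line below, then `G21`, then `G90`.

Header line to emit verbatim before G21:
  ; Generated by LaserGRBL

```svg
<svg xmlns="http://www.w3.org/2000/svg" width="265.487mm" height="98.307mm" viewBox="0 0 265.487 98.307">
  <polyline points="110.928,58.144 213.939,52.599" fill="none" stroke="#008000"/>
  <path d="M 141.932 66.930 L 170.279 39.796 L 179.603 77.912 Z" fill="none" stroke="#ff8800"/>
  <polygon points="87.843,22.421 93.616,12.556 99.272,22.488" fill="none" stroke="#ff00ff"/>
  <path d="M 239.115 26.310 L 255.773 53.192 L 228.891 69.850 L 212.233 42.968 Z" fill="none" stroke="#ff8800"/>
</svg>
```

; Generated by LaserGRBL
G21
G90
G00 X110.928 Y40.163
M4 S807
G1 X213.939 Y45.708 F730
M5
G00 X141.932 Y31.377
M4 S611
G1 X170.279 Y58.511 F2521
G1 X179.603 Y20.395 F2521
G1 X141.932 Y31.377 F2521
M5
G00 X87.843 Y75.886
M4 S313
G1 X93.616 Y85.751 F3105
G1 X99.272 Y75.819 F3105
G1 X87.843 Y75.886 F3105
M5
G00 X239.115 Y71.997
M4 S611
G1 X255.773 Y45.115 F2521
G1 X228.891 Y28.457 F2521
G1 X212.233 Y55.339 F2521
G1 X239.115 Y71.997 F2521
M5
G00 X0.000 Y0.000

viewBox `0 0 265.487 98.307` with mm width/height → 1 unit = 1 mm. Flip: y_m = 98.307 − y_svg.

**Shape 1** — `<polyline>` line segment, stroke `#008000` → cut (S807, F730). Machine vertices: (110.928,40.163) → (213.939,45.708). Open path.

**Shape 2** — `<path>` regular polygon, stroke `#ff8800` → score (S611, F2521). Machine vertices: (141.932,31.377) → (170.279,58.511) → (179.603,20.395) → (141.932,31.377). Closed: final G1 returns to the first vertex.

**Shape 3** — `<polygon>` regular polygon, stroke `#ff00ff` → engrave (S313, F3105). Machine vertices: (87.843,75.886) → (93.616,85.751) → (99.272,75.819) → (87.843,75.886). Closed: final G1 returns to the first vertex.

**Shape 4** — `<path>` regular polygon, stroke `#ff8800` → score (S611, F2521). Machine vertices: (239.115,71.997) → (255.773,45.115) → (228.891,28.457) → (212.233,55.339) → (239.115,71.997). Closed: final G1 returns to the first vertex.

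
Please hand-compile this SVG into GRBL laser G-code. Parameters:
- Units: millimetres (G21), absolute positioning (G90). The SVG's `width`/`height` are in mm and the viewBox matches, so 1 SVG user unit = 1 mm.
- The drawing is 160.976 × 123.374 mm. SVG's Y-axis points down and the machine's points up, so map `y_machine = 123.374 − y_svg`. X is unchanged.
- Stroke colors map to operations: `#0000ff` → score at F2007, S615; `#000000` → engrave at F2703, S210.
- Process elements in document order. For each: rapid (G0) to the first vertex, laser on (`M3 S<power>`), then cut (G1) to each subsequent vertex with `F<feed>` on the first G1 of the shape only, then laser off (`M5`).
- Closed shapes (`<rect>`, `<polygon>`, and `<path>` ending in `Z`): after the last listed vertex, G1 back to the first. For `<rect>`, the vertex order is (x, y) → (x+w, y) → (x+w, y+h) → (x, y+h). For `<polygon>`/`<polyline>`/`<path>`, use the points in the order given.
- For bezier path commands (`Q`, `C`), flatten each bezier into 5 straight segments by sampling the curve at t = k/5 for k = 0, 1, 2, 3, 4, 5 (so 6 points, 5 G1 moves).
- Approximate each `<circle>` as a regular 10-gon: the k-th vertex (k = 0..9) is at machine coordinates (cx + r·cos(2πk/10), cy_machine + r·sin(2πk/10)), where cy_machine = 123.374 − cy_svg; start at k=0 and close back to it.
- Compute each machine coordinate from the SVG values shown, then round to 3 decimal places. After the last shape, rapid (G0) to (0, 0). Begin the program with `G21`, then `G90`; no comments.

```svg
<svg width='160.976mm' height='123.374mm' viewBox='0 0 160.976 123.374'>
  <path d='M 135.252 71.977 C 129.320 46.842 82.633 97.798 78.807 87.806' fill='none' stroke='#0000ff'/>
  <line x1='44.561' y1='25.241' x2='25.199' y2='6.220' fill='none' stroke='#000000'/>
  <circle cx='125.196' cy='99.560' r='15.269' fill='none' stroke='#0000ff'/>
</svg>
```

1 u = 1 mm; y_m = 123.374 − y.

[1] `<path>` cubic bezier, #0000ff→score S615 F2007: (135.252,51.397) → (127.471,58.443) → (113.923,53.806) → (98.620,44.062) → (85.577,35.790) → (78.807,35.568)

[2] `<line>` line segment, #000000→engrave S210 F2703: (44.561,98.133) → (25.199,117.154)

[3] `<circle>` circle, #0000ff→score S615 F2007: (140.465,23.814) → (137.549,32.789) → (129.914,38.336) → (120.478,38.336) → (112.843,32.789) → (109.927,23.814) → (112.843,14.839) → (120.478,9.292) → (129.914,9.292) → (137.549,14.839) → (140.465,23.814) (closed)

G21
G90
G0 X135.252 Y51.397
M3 S615
G1 X127.471 Y58.443 F2007
G1 X113.923 Y53.806
G1 X98.620 Y44.062
G1 X85.577 Y35.790
G1 X78.807 Y35.568
M5
G0 X44.561 Y98.133
M3 S210
G1 X25.199 Y117.154 F2703
M5
G0 X140.465 Y23.814
M3 S615
G1 X137.549 Y32.789 F2007
G1 X129.914 Y38.336
G1 X120.478 Y38.336
G1 X112.843 Y32.789
G1 X109.927 Y23.814
G1 X112.843 Y14.839
G1 X120.478 Y9.292
G1 X129.914 Y9.292
G1 X137.549 Y14.839
G1 X140.465 Y23.814
M5
G0 X0.000 Y0.000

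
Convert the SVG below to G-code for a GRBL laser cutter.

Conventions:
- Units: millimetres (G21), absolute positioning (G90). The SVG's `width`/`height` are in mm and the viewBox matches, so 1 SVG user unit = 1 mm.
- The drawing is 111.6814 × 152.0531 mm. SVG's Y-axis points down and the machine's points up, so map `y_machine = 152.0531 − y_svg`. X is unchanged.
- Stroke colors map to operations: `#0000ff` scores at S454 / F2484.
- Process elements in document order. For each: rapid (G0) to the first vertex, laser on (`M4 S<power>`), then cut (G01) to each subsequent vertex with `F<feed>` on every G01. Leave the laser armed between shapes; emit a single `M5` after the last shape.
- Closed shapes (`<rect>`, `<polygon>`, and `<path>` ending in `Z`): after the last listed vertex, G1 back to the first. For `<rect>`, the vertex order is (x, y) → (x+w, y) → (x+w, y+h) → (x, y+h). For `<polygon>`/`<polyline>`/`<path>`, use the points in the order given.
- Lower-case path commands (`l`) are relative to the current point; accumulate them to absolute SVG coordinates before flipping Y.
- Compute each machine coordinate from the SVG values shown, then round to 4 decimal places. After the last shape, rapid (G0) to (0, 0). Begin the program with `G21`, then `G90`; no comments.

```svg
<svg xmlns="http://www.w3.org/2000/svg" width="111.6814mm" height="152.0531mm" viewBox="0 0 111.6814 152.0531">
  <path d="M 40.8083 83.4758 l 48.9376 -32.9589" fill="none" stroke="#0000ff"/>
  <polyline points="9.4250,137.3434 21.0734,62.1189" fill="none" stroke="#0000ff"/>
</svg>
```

Since the viewBox matches the mm dimensions, user units are millimetres directly. The only transform is the Y-flip y_m = 152.0531 − y_svg.

Shape 1 is a line segment drawn with `<path>`. Its stroke #0000ff means score at S454, F2484. After flipping Y the toolpath is (40.8083,68.5773) → (89.7459,101.5362).

Shape 2 is a line segment drawn with `<polyline>`. Its stroke #0000ff means score at S454, F2484. After flipping Y the toolpath is (9.4250,14.7097) → (21.0734,89.9342).

G21
G90
G0 X40.8083 Y68.5773
M4 S454
G01 X89.7459 Y101.5362 F2484
G0 X9.4250 Y14.7097
M4 S454
G01 X21.0734 Y89.9342 F2484
M5
G0 X0.0000 Y0.0000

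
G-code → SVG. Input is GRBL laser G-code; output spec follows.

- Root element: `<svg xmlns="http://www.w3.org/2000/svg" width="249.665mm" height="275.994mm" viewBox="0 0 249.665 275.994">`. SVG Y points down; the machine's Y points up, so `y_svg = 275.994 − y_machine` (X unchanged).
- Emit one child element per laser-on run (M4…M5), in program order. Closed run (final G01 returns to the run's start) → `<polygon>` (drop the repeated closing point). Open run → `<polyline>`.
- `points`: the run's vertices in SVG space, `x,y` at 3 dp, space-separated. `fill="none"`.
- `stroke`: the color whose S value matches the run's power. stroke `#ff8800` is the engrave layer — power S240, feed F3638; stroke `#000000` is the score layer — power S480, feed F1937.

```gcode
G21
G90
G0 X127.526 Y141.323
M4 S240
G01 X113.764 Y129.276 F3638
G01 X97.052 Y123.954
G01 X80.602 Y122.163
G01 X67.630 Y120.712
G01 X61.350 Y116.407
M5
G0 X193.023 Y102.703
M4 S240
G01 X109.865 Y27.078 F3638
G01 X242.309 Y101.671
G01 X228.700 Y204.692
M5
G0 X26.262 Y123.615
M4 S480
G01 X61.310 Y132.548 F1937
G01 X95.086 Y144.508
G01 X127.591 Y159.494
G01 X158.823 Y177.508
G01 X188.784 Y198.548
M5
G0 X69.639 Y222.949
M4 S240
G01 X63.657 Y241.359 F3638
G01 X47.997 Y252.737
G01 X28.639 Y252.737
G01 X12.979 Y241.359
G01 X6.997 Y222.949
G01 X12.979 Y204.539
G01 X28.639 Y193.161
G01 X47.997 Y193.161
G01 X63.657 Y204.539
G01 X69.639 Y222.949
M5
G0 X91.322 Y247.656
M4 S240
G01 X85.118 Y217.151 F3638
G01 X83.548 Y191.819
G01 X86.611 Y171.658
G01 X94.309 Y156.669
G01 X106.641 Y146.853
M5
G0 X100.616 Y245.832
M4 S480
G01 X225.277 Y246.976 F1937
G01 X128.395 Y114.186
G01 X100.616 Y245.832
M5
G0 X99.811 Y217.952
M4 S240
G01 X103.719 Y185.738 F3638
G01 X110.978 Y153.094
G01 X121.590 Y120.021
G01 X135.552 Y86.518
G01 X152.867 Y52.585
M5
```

<svg xmlns="http://www.w3.org/2000/svg" width="249.665mm" height="275.994mm" viewBox="0 0 249.665 275.994">
  <polyline points="127.526,134.671 113.764,146.718 97.052,152.040 80.602,153.831 67.630,155.282 61.350,159.587" fill="none" stroke="#ff8800"/>
  <polyline points="193.023,173.291 109.865,248.916 242.309,174.323 228.700,71.302" fill="none" stroke="#ff8800"/>
  <polyline points="26.262,152.379 61.310,143.446 95.086,131.486 127.591,116.500 158.823,98.486 188.784,77.446" fill="none" stroke="#000000"/>
  <polygon points="69.639,53.045 63.657,34.635 47.997,23.257 28.639,23.257 12.979,34.635 6.997,53.045 12.979,71.455 28.639,82.833 47.997,82.833 63.657,71.455" fill="none" stroke="#ff8800"/>
  <polyline points="91.322,28.338 85.118,58.843 83.548,84.175 86.611,104.336 94.309,119.325 106.641,129.141" fill="none" stroke="#ff8800"/>
  <polygon points="100.616,30.162 225.277,29.018 128.395,161.808" fill="none" stroke="#000000"/>
  <polyline points="99.811,58.042 103.719,90.256 110.978,122.900 121.590,155.973 135.552,189.476 152.867,223.409" fill="none" stroke="#ff8800"/>
</svg>

Each laser-on run becomes one SVG element. Flip Y back into SVG space with y_svg = 275.994 − y_machine.

Run 1: power S240 maps to stroke `#ff8800` (engrave). The run is open, so emit a `<polyline>` with points (Y-flipped): 127.526,134.671 113.764,146.718 97.052,152.040 80.602,153.831 67.630,155.282 61.350,159.587.

Run 2: the run's S240 means `#ff8800` (engrave). The run is open, so emit a `<polyline>` with points (Y-flipped): 193.023,173.291 109.865,248.916 242.309,174.323 228.700,71.302.

Run 3: power S480 maps to stroke `#000000` (score). The run is open, so emit a `<polyline>` with points (Y-flipped): 26.262,152.379 61.310,143.446 95.086,131.486 127.591,116.500 158.823,98.486 188.784,77.446.

Run 4: S240 ⇒ engrave layer `#ff8800`. The run returns to its start, so emit a `<polygon>` with points (Y-flipped): 69.639,53.045 63.657,34.635 47.997,23.257 28.639,23.257 12.979,34.635 6.997,53.045 12.979,71.455 28.639,82.833 47.997,82.833 63.657,71.455.

Run 5: the run's S240 means `#ff8800` (engrave). The run is open, so emit a `<polyline>` with points (Y-flipped): 91.322,28.338 85.118,58.843 83.548,84.175 86.611,104.336 94.309,119.325 106.641,129.141.

Run 6: S480 ⇒ score layer `#000000`. The run returns to its start, so emit a `<polygon>` with points (Y-flipped): 100.616,30.162 225.277,29.018 128.395,161.808.

Run 7: power S240 maps to stroke `#ff8800` (engrave). The run is open, so emit a `<polyline>` with points (Y-flipped): 99.811,58.042 103.719,90.256 110.978,122.900 121.590,155.973 135.552,189.476 152.867,223.409.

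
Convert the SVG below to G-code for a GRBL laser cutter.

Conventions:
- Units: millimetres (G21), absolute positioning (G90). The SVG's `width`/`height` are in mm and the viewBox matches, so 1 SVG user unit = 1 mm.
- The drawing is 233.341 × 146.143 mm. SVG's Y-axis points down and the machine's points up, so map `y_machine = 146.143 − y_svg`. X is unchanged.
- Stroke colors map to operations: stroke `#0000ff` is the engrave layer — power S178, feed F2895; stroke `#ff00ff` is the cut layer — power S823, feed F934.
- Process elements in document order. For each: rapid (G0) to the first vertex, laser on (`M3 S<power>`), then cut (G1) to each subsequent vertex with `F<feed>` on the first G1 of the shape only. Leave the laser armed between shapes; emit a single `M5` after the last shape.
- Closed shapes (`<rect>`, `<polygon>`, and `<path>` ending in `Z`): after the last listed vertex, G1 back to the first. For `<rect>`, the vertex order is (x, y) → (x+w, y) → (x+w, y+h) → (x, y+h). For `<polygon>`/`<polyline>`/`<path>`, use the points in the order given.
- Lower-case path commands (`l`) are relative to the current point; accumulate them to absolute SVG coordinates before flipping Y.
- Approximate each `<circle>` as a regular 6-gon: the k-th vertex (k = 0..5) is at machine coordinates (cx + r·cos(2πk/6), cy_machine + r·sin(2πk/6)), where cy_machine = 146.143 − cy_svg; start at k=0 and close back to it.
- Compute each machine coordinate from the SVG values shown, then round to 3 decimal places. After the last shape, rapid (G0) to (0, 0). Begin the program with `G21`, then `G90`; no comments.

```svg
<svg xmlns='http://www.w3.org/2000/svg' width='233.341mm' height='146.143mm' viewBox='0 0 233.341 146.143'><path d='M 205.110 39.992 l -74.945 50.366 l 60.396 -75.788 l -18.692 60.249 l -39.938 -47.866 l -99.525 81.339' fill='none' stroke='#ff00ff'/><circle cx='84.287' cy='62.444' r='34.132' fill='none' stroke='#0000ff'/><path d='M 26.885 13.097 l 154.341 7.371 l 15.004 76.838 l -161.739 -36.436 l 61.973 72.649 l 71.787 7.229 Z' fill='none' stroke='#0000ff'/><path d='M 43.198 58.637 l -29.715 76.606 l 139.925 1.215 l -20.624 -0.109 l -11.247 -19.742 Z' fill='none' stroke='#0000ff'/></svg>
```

G21
G90
G0 X205.110 Y106.151
M3 S823
G1 X130.165 Y55.785 F934
G1 X190.561 Y131.573
G1 X171.869 Y71.324
G1 X131.931 Y119.190
G1 X32.406 Y37.851
G0 X118.419 Y83.699
M3 S178
G1 X101.353 Y113.258 F2895
G1 X67.221 Y113.258
G1 X50.155 Y83.699
G1 X67.221 Y54.140
G1 X101.353 Y54.140
G1 X118.419 Y83.699
G0 X26.885 Y133.046
M3 S178
G1 X181.226 Y125.675 F2895
G1 X196.230 Y48.837
G1 X34.491 Y85.273
G1 X96.464 Y12.624
G1 X168.251 Y5.395
G1 X26.885 Y133.046
G0 X43.198 Y87.506
M3 S178
G1 X13.483 Y10.900 F2895
G1 X153.408 Y9.685
G1 X132.784 Y9.794
G1 X121.537 Y29.536
G1 X43.198 Y87.506
M5
G0 X0.000 Y0.000

Since the viewBox matches the mm dimensions, user units are millimetres directly. The only transform is the Y-flip y_m = 146.143 − y_svg.

Shape 1 is a open polyline drawn with `<path>`. Its stroke #ff00ff means cut at S823, F934. After flipping Y the toolpath is (205.110,106.151) → (130.165,55.785) → (190.561,131.573) → (171.869,71.324) → (131.931,119.190) → (32.406,37.851).

Shape 2 is a circle drawn with `<circle>`. Its stroke #0000ff means engrave at S178, F2895. After flipping Y the toolpath is (118.419,83.699) → (101.353,113.258) → (67.221,113.258) → (50.155,83.699) → (67.221,54.140) → (101.353,54.140) → (118.419,83.699), returning to the start.

Shape 3 is a closed polygon drawn with `<path>`. Its stroke #0000ff means engrave at S178, F2895. After flipping Y the toolpath is (26.885,133.046) → (181.226,125.675) → (196.230,48.837) → (34.491,85.273) → (96.464,12.624) → (168.251,5.395) → (26.885,133.046), returning to the start.

Shape 4 is a closed polygon drawn with `<path>`. Its stroke #0000ff means engrave at S178, F2895. After flipping Y the toolpath is (43.198,87.506) → (13.483,10.900) → (153.408,9.685) → (132.784,9.794) → (121.537,29.536) → (43.198,87.506), returning to the start.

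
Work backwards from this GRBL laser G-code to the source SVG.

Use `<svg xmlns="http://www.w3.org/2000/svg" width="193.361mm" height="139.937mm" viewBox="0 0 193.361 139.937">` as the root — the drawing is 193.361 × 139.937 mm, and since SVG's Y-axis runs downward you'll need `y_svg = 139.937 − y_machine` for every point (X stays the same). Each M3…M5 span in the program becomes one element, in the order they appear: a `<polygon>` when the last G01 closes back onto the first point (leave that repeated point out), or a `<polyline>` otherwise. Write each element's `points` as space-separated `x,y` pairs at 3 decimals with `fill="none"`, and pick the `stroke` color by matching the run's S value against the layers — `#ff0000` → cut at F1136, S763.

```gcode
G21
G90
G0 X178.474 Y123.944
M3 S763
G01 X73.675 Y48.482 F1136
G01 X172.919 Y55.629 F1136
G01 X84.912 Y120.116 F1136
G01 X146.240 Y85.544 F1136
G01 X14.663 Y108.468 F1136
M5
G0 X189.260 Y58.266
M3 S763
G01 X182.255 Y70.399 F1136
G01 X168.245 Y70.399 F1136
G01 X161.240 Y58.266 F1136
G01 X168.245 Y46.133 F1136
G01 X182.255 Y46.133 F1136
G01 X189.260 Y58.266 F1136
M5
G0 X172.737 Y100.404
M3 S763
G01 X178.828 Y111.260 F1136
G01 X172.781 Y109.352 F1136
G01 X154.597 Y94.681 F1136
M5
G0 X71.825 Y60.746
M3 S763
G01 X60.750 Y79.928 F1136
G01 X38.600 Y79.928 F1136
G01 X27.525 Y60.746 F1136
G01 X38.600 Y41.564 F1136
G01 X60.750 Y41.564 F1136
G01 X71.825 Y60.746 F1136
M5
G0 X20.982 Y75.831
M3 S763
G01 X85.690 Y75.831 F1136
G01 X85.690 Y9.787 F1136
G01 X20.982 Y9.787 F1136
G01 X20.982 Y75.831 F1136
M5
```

<svg xmlns="http://www.w3.org/2000/svg" width="193.361mm" height="139.937mm" viewBox="0 0 193.361 139.937">
  <polyline points="178.474,15.993 73.675,91.455 172.919,84.308 84.912,19.821 146.240,54.393 14.663,31.469" fill="none" stroke="#ff0000"/>
  <polygon points="189.260,81.671 182.255,69.538 168.245,69.538 161.240,81.671 168.245,93.804 182.255,93.804" fill="none" stroke="#ff0000"/>
  <polyline points="172.737,39.533 178.828,28.677 172.781,30.585 154.597,45.256" fill="none" stroke="#ff0000"/>
  <polygon points="71.825,79.191 60.750,60.009 38.600,60.009 27.525,79.191 38.600,98.373 60.750,98.373" fill="none" stroke="#ff0000"/>
  <polygon points="20.982,64.106 85.690,64.106 85.690,130.150 20.982,130.150" fill="none" stroke="#ff0000"/>
</svg>

Each laser-on run becomes one SVG element. Flip Y back into SVG space with y_svg = 139.937 − y_machine. Every run uses S763, so all elements get stroke `#ff0000` (cut).

Run 1: The run is open, so emit a `<polyline>` with points (Y-flipped): 178.474,15.993 73.675,91.455 172.919,84.308 84.912,19.821 146.240,54.393 14.663,31.469.

Run 2: The run returns to its start, so emit a `<polygon>` with points (Y-flipped): 189.260,81.671 182.255,69.538 168.245,69.538 161.240,81.671 168.245,93.804 182.255,93.804.

Run 3: The run is open, so emit a `<polyline>` with points (Y-flipped): 172.737,39.533 178.828,28.677 172.781,30.585 154.597,45.256.

Run 4: The run returns to its start, so emit a `<polygon>` with points (Y-flipped): 71.825,79.191 60.750,60.009 38.600,60.009 27.525,79.191 38.600,98.373 60.750,98.373.

Run 5: The run returns to its start, so emit a `<polygon>` with points (Y-flipped): 20.982,64.106 85.690,64.106 85.690,130.150 20.982,130.150.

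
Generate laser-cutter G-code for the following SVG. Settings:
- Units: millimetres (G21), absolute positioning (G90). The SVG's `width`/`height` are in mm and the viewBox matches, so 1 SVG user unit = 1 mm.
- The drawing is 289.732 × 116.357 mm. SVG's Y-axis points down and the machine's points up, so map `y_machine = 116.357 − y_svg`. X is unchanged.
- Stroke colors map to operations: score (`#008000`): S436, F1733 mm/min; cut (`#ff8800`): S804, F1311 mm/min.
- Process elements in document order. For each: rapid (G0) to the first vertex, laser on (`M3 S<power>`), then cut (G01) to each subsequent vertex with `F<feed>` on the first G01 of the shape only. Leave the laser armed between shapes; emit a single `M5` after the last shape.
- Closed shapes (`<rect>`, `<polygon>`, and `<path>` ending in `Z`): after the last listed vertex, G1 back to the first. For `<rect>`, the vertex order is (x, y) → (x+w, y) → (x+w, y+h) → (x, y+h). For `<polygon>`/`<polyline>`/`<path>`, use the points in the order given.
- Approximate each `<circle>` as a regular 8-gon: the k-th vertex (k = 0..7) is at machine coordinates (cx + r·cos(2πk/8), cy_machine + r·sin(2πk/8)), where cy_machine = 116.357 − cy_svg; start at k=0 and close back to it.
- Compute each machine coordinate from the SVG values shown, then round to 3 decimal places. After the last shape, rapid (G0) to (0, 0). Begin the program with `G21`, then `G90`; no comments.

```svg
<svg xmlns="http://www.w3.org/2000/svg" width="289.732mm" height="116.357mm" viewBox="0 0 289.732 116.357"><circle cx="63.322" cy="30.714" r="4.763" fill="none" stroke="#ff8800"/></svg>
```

Since the viewBox matches the mm dimensions, user units are millimetres directly. The only transform is the Y-flip y_m = 116.357 − y_svg.

Shape 1 is a circle drawn with `<circle>`. Its stroke #ff8800 means cut at S804, F1311. After flipping Y the toolpath is (68.085,85.643) → (66.690,89.011) → (63.322,90.406) → (59.954,89.011) → (58.559,85.643) → (59.954,82.275) → (63.322,80.880) → (66.690,82.275) → (68.085,85.643), returning to the start.

G21
G90
G0 X68.085 Y85.643
M3 S804
G01 X66.690 Y89.011 F1311
G01 X63.322 Y90.406
G01 X59.954 Y89.011
G01 X58.559 Y85.643
G01 X59.954 Y82.275
G01 X63.322 Y80.880
G01 X66.690 Y82.275
G01 X68.085 Y85.643
M5
G0 X0.000 Y0.000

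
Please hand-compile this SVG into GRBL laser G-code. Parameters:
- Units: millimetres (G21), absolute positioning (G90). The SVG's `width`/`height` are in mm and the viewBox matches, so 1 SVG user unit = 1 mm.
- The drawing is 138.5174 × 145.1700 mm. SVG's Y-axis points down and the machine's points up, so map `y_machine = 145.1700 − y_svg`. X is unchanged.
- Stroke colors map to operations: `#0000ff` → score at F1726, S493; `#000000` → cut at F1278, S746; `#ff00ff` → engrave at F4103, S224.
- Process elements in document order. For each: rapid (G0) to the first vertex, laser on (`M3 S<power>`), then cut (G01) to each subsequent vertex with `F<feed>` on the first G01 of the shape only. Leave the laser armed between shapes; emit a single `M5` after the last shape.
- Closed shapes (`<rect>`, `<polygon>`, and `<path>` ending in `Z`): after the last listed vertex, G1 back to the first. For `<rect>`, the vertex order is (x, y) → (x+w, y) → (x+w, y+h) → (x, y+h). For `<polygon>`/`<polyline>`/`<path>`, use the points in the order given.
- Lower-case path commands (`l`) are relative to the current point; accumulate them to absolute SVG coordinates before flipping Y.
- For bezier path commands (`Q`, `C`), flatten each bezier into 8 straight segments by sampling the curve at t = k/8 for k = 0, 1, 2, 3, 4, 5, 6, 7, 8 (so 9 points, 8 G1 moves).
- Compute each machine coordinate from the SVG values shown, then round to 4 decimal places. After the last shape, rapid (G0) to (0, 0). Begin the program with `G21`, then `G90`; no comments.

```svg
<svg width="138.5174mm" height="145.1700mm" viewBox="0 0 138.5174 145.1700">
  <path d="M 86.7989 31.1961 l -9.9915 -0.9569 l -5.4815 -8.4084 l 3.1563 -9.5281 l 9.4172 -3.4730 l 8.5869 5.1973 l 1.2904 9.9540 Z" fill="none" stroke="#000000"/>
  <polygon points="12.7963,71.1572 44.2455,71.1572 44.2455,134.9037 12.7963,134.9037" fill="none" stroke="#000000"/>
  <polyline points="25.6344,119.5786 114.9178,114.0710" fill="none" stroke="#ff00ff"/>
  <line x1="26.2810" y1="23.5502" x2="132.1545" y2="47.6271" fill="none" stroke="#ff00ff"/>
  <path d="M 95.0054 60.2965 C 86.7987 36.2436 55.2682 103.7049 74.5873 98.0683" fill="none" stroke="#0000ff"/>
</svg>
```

viewBox `0 0 138.5174 145.1700` with mm width/height → 1 unit = 1 mm. Flip: y_m = 145.1700 − y_svg.

**Shape 1** — `<path>` regular polygon, stroke `#000000` → cut (S746, F1278). Machine vertices: (86.7989,113.9739) → (76.8074,114.9308) → (71.3259,123.3392) → (74.4822,132.8673) → (83.8994,136.3403) → (92.4863,131.1430) → (93.7767,121.1890) → (86.7989,113.9739). Closed: final G1 returns to the first vertex.

**Shape 2** — `<polygon>` rectangle, stroke `#000000` → cut (S746, F1278). Machine vertices: (12.7963,74.0128) → (44.2455,74.0128) → (44.2455,10.2663) → (12.7963,10.2663) → (12.7963,74.0128). Closed: final G1 returns to the first vertex.

**Shape 3** — `<polyline>` line segment, stroke `#ff00ff` → engrave (S224, F4103). Machine vertices: (25.6344,25.5914) → (114.9178,31.0990). Open path.

**Shape 4** — `<line>` line segment, stroke `#ff00ff` → engrave (S224, F4103). Machine vertices: (26.2810,121.6198) → (132.1545,97.5429). Open path.

**Shape 5** — `<path>` cubic bezier, stroke `#0000ff` → score (S493, F1726). Control points (SVG): P0=(95.0054,60.2965), P1=(86.7987,36.2436), P2=(55.2682,103.7049), P3=(74.5873,98.0683); sampled at t=k/8. Machine vertices: (95.0054,84.8735) → (90.9795,89.9251) → (85.6361,88.3263) → (79.8446,82.0062) → (74.4742,72.8937) → (70.3940,62.9180) → (68.4733,54.0080) → (69.5813,48.0929) → (74.5873,47.1017). Open path.

G21
G90
G0 X86.7989 Y113.9739
M3 S746
G01 X76.8074 Y114.9308 F1278
G01 X71.3259 Y123.3392
G01 X74.4822 Y132.8673
G01 X83.8994 Y136.3403
G01 X92.4863 Y131.1430
G01 X93.7767 Y121.1890
G01 X86.7989 Y113.9739
G0 X12.7963 Y74.0128
M3 S746
G01 X44.2455 Y74.0128 F1278
G01 X44.2455 Y10.2663
G01 X12.7963 Y10.2663
G01 X12.7963 Y74.0128
G0 X25.6344 Y25.5914
M3 S224
G01 X114.9178 Y31.0990 F4103
G0 X26.2810 Y121.6198
M3 S224
G01 X132.1545 Y97.5429 F4103
G0 X95.0054 Y84.8735
M3 S493
G01 X90.9795 Y89.9251 F1726
G01 X85.6361 Y88.3263
G01 X79.8446 Y82.0062
G01 X74.4742 Y72.8937
G01 X70.3940 Y62.9180
G01 X68.4733 Y54.0080
G01 X69.5813 Y48.0929
G01 X74.5873 Y47.1017
M5
G0 X0.0000 Y0.0000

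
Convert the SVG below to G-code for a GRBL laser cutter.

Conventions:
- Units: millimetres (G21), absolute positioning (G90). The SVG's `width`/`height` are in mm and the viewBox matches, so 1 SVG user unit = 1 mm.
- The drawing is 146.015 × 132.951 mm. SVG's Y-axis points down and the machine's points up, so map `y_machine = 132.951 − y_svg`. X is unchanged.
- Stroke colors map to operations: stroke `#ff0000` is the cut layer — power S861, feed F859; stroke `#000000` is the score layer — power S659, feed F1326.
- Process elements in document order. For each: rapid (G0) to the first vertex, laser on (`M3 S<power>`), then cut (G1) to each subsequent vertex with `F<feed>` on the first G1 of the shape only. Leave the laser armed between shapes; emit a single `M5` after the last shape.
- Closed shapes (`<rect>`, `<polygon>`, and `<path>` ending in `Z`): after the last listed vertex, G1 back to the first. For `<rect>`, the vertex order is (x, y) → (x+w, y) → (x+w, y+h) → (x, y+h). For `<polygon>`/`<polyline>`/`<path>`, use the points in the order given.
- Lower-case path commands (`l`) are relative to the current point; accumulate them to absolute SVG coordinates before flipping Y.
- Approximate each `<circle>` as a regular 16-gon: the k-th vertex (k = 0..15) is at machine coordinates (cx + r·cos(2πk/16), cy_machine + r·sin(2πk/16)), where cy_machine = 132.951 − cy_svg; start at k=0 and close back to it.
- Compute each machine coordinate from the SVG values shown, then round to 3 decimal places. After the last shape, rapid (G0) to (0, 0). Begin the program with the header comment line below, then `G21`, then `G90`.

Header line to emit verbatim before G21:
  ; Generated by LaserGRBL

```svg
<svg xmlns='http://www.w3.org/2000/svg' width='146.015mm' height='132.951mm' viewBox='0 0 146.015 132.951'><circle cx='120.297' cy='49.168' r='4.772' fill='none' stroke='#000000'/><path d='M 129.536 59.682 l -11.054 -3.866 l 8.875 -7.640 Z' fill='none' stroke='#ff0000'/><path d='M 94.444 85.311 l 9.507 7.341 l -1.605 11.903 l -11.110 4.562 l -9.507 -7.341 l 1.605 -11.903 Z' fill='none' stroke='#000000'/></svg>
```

Since the viewBox matches the mm dimensions, user units are millimetres directly. The only transform is the Y-flip y_m = 132.951 − y_svg.

Shape 1 is a circle drawn with `<circle>`. Its stroke #000000 means score at S659, F1326. After flipping Y the toolpath is (125.069,83.783) → (124.706,85.609) → (123.671,87.157) → (122.123,88.192) → (120.297,88.555) → (118.471,88.192) → (116.923,87.157) → (115.888,85.609) → (115.525,83.783) → (115.888,81.957) → (116.923,80.409) → (118.471,79.374) → (120.297,79.011) → (122.123,79.374) → (123.671,80.409) → (124.706,81.957) → (125.069,83.783), returning to the start.

Shape 2 is a regular polygon drawn with `<path>`. Its stroke #ff0000 means cut at S861, F859. After flipping Y the toolpath is (129.536,73.269) → (118.482,77.135) → (127.357,84.775) → (129.536,73.269), returning to the start.

Shape 3 is a regular polygon drawn with `<path>`. Its stroke #000000 means score at S659, F1326. After flipping Y the toolpath is (94.444,47.640) → (103.951,40.299) → (102.346,28.396) → (91.236,23.834) → (81.729,31.175) → (83.334,43.078) → (94.444,47.640), returning to the start.

; Generated by LaserGRBL
G21
G90
G0 X125.069 Y83.783
M3 S659
G1 X124.706 Y85.609 F1326
G1 X123.671 Y87.157
G1 X122.123 Y88.192
G1 X120.297 Y88.555
G1 X118.471 Y88.192
G1 X116.923 Y87.157
G1 X115.888 Y85.609
G1 X115.525 Y83.783
G1 X115.888 Y81.957
G1 X116.923 Y80.409
G1 X118.471 Y79.374
G1 X120.297 Y79.011
G1 X122.123 Y79.374
G1 X123.671 Y80.409
G1 X124.706 Y81.957
G1 X125.069 Y83.783
G0 X129.536 Y73.269
M3 S861
G1 X118.482 Y77.135 F859
G1 X127.357 Y84.775
G1 X129.536 Y73.269
G0 X94.444 Y47.640
M3 S659
G1 X103.951 Y40.299 F1326
G1 X102.346 Y28.396
G1 X91.236 Y23.834
G1 X81.729 Y31.175
G1 X83.334 Y43.078
G1 X94.444 Y47.640
M5
G0 X0.000 Y0.000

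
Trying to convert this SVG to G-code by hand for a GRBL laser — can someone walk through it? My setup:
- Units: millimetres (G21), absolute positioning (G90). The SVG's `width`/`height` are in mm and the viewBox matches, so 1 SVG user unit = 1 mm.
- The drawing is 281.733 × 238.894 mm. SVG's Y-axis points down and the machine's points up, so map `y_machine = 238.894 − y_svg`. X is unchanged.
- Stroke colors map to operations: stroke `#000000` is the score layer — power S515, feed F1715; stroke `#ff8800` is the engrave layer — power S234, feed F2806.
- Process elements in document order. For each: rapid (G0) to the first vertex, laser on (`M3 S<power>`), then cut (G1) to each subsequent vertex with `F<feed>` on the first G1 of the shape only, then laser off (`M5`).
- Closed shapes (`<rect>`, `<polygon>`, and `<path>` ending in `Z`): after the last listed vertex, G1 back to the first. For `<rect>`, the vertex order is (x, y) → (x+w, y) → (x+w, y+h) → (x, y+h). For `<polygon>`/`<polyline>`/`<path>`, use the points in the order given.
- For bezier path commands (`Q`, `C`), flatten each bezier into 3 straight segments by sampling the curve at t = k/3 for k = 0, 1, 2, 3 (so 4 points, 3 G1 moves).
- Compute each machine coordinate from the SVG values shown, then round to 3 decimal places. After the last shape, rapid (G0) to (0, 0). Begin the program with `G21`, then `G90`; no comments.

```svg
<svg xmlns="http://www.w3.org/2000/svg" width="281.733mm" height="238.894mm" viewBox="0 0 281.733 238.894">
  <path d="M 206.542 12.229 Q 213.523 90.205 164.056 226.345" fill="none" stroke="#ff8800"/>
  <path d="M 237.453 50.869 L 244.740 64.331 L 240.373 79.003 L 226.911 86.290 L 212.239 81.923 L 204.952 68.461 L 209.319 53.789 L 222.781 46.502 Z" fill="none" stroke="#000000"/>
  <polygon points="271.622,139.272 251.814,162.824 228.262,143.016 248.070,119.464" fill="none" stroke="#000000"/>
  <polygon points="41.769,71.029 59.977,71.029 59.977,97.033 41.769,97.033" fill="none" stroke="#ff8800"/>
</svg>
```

viewBox `0 0 281.733 238.894` with mm width/height → 1 unit = 1 mm. Flip: y_m = 238.894 − y_svg.

**Shape 1** — `<path>` quadratic bezier, stroke `#ff8800` → engrave (S234, F2806). Control points (SVG): P0=(206.542,12.229), P1=(213.523,90.205), P2=(164.056,226.345); sampled at t=k/3. Machine vertices: (206.542,226.665) → (204.924,168.218) → (190.762,96.846) → (164.056,12.549). Open path.

**Shape 2** — `<path>` regular polygon, stroke `#000000` → score (S515, F1715). Machine vertices: (237.453,188.025) → (244.740,174.563) → (240.373,159.891) → (226.911,152.604) → (212.239,156.971) → (204.952,170.433) → (209.319,185.105) → (222.781,192.392) → (237.453,188.025). Closed: final G1 returns to the first vertex.

**Shape 3** — `<polygon>` regular polygon, stroke `#000000` → score (S515, F1715). Machine vertices: (271.622,99.622) → (251.814,76.070) → (228.262,95.878) → (248.070,119.430) → (271.622,99.622). Closed: final G1 returns to the first vertex.

**Shape 4** — `<polygon>` rectangle, stroke `#ff8800` → engrave (S234, F2806). Machine vertices: (41.769,167.865) → (59.977,167.865) → (59.977,141.861) → (41.769,141.861) → (41.769,167.865). Closed: final G1 returns to the first vertex.

G21
G90
G0 X206.542 Y226.665
M3 S234
G1 X204.924 Y168.218 F2806
G1 X190.762 Y96.846
G1 X164.056 Y12.549
M5
G0 X237.453 Y188.025
M3 S515
G1 X244.740 Y174.563 F1715
G1 X240.373 Y159.891
G1 X226.911 Y152.604
G1 X212.239 Y156.971
G1 X204.952 Y170.433
G1 X209.319 Y185.105
G1 X222.781 Y192.392
G1 X237.453 Y188.025
M5
G0 X271.622 Y99.622
M3 S515
G1 X251.814 Y76.070 F1715
G1 X228.262 Y95.878
G1 X248.070 Y119.430
G1 X271.622 Y99.622
M5
G0 X41.769 Y167.865
M3 S234
G1 X59.977 Y167.865 F2806
G1 X59.977 Y141.861
G1 X41.769 Y141.861
G1 X41.769 Y167.865
M5
G0 X0.000 Y0.000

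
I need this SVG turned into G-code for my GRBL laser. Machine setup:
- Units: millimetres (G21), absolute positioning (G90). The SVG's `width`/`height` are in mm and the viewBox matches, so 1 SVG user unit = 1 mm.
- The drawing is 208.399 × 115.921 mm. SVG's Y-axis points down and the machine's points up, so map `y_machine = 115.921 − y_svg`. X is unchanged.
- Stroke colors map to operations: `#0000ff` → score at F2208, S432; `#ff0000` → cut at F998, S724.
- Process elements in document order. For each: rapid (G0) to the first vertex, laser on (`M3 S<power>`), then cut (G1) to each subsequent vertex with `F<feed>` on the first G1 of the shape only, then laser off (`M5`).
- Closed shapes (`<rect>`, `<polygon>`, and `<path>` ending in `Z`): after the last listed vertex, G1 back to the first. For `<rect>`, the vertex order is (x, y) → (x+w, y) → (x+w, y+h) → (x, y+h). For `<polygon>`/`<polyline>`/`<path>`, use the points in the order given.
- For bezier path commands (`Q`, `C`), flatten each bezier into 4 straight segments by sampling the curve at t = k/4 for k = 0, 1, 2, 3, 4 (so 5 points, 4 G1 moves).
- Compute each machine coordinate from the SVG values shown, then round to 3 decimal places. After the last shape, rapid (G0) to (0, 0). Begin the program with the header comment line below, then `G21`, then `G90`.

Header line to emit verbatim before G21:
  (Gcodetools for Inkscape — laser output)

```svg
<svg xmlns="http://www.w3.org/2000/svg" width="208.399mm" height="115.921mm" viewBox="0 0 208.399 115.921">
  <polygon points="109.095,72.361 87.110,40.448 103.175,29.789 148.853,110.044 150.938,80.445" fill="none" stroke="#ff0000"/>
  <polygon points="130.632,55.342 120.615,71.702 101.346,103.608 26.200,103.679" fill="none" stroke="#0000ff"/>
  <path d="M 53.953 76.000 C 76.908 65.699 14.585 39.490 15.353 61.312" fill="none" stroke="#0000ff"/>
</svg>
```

Since the viewBox matches the mm dimensions, user units are millimetres directly. The only transform is the Y-flip y_m = 115.921 − y_svg.

Shape 1 is a closed polygon drawn with `<polygon>`. Its stroke #ff0000 means cut at S724, F998. After flipping Y the toolpath is (109.095,43.560) → (87.110,75.473) → (103.175,86.132) → (148.853,5.877) → (150.938,35.476) → (109.095,43.560), returning to the start.

Shape 2 is a closed polygon drawn with `<polygon>`. Its stroke #0000ff means score at S432, F2208. After flipping Y the toolpath is (130.632,60.579) → (120.615,44.219) → (101.346,12.313) → (26.200,12.242) → (130.632,60.579), returning to the start.

Shape 3 is a cubic bezier drawn with `<path>`. Its stroke #0000ff means score at S432, F2208. After flipping Y the toolpath is (53.953,39.921) → (57.498,49.630) → (42.973,59.311) → (24.288,62.969) → (15.353,54.609).

(Gcodetools for Inkscape — laser output)
G21
G90
G0 X109.095 Y43.560
M3 S724
G1 X87.110 Y75.473 F998
G1 X103.175 Y86.132
G1 X148.853 Y5.877
G1 X150.938 Y35.476
G1 X109.095 Y43.560
M5
G0 X130.632 Y60.579
M3 S432
G1 X120.615 Y44.219 F2208
G1 X101.346 Y12.313
G1 X26.200 Y12.242
G1 X130.632 Y60.579
M5
G0 X53.953 Y39.921
M3 S432
G1 X57.498 Y49.630 F2208
G1 X42.973 Y59.311
G1 X24.288 Y62.969
G1 X15.353 Y54.609
M5
G0 X0.000 Y0.000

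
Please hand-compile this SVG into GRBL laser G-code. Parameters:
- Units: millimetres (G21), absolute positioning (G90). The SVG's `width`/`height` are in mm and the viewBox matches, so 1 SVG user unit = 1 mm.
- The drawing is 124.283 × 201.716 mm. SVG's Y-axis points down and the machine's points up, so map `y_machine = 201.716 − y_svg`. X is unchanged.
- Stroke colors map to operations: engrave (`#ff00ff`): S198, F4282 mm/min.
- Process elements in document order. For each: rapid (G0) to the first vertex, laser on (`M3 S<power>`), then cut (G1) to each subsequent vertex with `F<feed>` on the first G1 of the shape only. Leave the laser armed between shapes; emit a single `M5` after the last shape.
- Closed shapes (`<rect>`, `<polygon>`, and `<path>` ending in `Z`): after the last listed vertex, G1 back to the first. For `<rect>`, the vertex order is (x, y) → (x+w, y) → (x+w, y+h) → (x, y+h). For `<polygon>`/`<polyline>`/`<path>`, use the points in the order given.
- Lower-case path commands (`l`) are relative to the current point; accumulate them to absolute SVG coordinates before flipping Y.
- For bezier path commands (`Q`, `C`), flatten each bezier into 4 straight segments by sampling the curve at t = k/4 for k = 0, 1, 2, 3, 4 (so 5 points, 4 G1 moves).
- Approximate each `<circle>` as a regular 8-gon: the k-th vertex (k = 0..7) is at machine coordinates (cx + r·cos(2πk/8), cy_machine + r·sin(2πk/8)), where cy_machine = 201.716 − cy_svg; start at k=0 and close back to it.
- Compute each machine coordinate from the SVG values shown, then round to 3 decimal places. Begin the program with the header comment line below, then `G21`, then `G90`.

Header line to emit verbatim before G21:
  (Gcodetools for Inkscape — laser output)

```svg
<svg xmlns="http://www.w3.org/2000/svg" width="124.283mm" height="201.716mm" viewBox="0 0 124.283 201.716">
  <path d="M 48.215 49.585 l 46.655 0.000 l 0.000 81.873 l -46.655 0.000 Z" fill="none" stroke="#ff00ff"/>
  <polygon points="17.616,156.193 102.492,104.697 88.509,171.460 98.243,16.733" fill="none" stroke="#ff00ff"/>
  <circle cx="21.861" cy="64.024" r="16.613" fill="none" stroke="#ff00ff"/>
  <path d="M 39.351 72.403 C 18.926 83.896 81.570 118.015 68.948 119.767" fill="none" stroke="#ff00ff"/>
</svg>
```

(Gcodetools for Inkscape — laser output)
G21
G90
G0 X48.215 Y152.131
M3 S198
G1 X94.870 Y152.131 F4282
G1 X94.870 Y70.258
G1 X48.215 Y70.258
G1 X48.215 Y152.131
G0 X17.616 Y45.523
M3 S198
G1 X102.492 Y97.019 F4282
G1 X88.509 Y30.256
G1 X98.243 Y184.983
G1 X17.616 Y45.523
G0 X38.474 Y137.692
M3 S198
G1 X33.608 Y149.439 F4282
G1 X21.861 Y154.305
G1 X10.114 Y149.439
G1 X5.248 Y137.692
G1 X10.114 Y125.945
G1 X21.861 Y121.079
G1 X33.608 Y125.945
G1 X38.474 Y137.692
G0 X39.351 Y129.313
M3 S198
G1 X37.134 Y117.310 F4282
G1 X51.223 Y101.978
G1 X66.776 Y88.473
G1 X68.948 Y81.949
M5

Since the viewBox matches the mm dimensions, user units are millimetres directly. The only transform is the Y-flip y_m = 201.716 − y_svg.

Shape 1 is a rectangle drawn with `<path>`. Its stroke #ff00ff means engrave at S198, F4282. After flipping Y the toolpath is (48.215,152.131) → (94.870,152.131) → (94.870,70.258) → (48.215,70.258) → (48.215,152.131), returning to the start.

Shape 2 is a closed polygon drawn with `<polygon>`. Its stroke #ff00ff means engrave at S198, F4282. After flipping Y the toolpath is (17.616,45.523) → (102.492,97.019) → (88.509,30.256) → (98.243,184.983) → (17.616,45.523), returning to the start.

Shape 3 is a circle drawn with `<circle>`. Its stroke #ff00ff means engrave at S198, F4282. After flipping Y the toolpath is (38.474,137.692) → (33.608,149.439) → (21.861,154.305) → (10.114,149.439) → (5.248,137.692) → (10.114,125.945) → (21.861,121.079) → (33.608,125.945) → (38.474,137.692), returning to the start.

Shape 4 is a cubic bezier drawn with `<path>`. Its stroke #ff00ff means engrave at S198, F4282. After flipping Y the toolpath is (39.351,129.313) → (37.134,117.310) → (51.223,101.978) → (66.776,88.473) → (68.948,81.949).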